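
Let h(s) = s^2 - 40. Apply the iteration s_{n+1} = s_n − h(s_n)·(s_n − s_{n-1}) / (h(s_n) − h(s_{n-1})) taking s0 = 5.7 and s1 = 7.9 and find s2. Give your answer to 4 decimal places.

6.2522

h(5.7) = -7.510000, h(7.9) = 22.410000
s2 = 7.900000 − 22.410000·(7.900000 − 5.700000) / (22.410000 − (-7.510000)) = 7.900000 − (49.302000)/(29.920000) = 6.252206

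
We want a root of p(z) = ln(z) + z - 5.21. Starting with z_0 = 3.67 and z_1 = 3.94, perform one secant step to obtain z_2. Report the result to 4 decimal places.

3.8599

p(3.67) = -0.239808, p(3.94) = 0.101181
z_2 = 3.940000 − 0.101181·(3.940000 − 3.670000) / (0.101181 − (-0.239808)) = 3.940000 − (0.027319)/(0.340989) = 3.859884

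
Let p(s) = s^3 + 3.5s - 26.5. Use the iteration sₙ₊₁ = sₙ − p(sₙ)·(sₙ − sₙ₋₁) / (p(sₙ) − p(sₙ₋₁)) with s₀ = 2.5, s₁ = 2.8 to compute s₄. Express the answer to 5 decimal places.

2.59258

p(2.5) = -2.1250000, p(2.8) = 5.2520000
s₂ = 2.8000000 − 5.2520000·(2.8000000 − 2.5000000) / (5.2520000 − (-2.1250000)) = 2.8000000 − (1.5756000)/(7.3770000) = 2.5864172
p(2.5864172) = -0.1455614
s₃ = 2.5864172 − (-0.1455614)·(2.5864172 − 2.8000000) / (-0.1455614 − 5.2520000) = 2.5864172 − (0.0310894)/(-5.3975614) = 2.5921771
p(2.5921771) = -0.0095507
s₄ = 2.5921771 − (-0.0095507)·(2.5921771 − 2.5864172) / (-0.0095507 − (-0.1455614)) = 2.5921771 − (-0.0000550)/(0.1360108) = 2.5925816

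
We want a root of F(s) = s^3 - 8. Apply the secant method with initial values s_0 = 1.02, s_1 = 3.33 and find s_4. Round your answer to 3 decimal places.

F(1.02) = -6.93879, F(3.33) = 28.92604
s_2 = 3.33000 − 28.92604·(3.33000 − 1.02000) / (28.92604 − (-6.93879)) = 3.33000 − (66.81915)/(35.86483) = 1.46692
F(1.46692) = -4.84342
s_3 = 1.46692 − (-4.84342)·(1.46692 − 3.33000) / (-4.84342 − 28.92604) = 1.46692 − (9.02369)/(-33.76946) = 1.73413
F(1.73413) = -2.78510
s_4 = 1.73413 − (-2.78510)·(1.73413 − 1.46692) / (-2.78510 − (-4.84342)) = 1.73413 − (-0.74422)/(2.05832) = 2.09570

2.096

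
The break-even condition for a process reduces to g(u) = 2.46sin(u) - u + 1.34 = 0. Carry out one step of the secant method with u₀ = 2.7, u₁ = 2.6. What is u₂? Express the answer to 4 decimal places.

2.6026

g(2.7) = -0.308645, g(2.6) = 0.008133
u₂ = 2.600000 − 0.008133·(2.600000 − 2.700000) / (0.008133 − (-0.308645)) = 2.600000 − (-0.000813)/(0.316779) = 2.602568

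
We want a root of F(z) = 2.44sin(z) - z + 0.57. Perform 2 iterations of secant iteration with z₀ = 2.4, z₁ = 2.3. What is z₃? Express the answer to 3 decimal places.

2.334

F(2.4) = -0.18187, F(2.3) = 0.08952
z₂ = 2.30000 − 0.08952·(2.30000 − 2.40000) / (0.08952 − (-0.18187)) = 2.30000 − (-0.00895)/(0.27139) = 2.33299
F(2.33299) = 0.00193
z₃ = 2.33299 − 0.00193·(2.33299 − 2.30000) / (0.00193 − 0.08952) = 2.33299 − (0.00006)/(-0.08759) = 2.33371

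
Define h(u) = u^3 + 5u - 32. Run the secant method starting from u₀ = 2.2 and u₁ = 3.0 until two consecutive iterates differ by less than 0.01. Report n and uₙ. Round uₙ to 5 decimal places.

n = 4, uₙ = 2.65545

h(2.2) = -10.3520000, h(3.0) = 10.0000000
u₂ = 3.0000000 − 10.0000000·(0.8000000)/(20.3520000) = 2.6069182;  |Δ| = 0.3930818
h(2.6069182) = -1.2487333
u₃ = 2.6069182 − (-1.2487333)·(-0.3930818)/(-11.2487333) = 2.6505546;  |Δ| = 0.0436364
h(2.6505546) = -0.1259144
u₄ = 2.6505546 − (-0.1259144)·(0.0436364)/(1.1228189) = 2.6554481;  |Δ| = 0.0048934
|u₄ − u₃| = 0.0048934 < 0.01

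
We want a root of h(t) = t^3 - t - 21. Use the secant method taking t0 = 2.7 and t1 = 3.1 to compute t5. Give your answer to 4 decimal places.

h(2.7) = -4.017000, h(3.1) = 5.691000
t2 = 3.100000 − 5.691000·(3.100000 − 2.700000) / (5.691000 − (-4.017000)) = 3.100000 − (2.276400)/(9.708000) = 2.865513
h(2.865513) = -0.336314
t3 = 2.865513 − (-0.336314)·(2.865513 − 3.100000) / (-0.336314 − 5.691000) = 2.865513 − (0.078861)/(-6.027314) = 2.878597
h(2.878597) = -0.025620
t4 = 2.878597 − (-0.025620)·(2.878597 − 2.865513) / (-0.025620 − (-0.336314)) = 2.878597 − (-0.000335)/(0.310694) = 2.879676
h(2.879676) = 0.000132
t5 = 2.879676 − 0.000132·(2.879676 − 2.878597) / (0.000132 − (-0.025620)) = 2.879676 − (0.000000)/(0.025752) = 2.879670

2.8797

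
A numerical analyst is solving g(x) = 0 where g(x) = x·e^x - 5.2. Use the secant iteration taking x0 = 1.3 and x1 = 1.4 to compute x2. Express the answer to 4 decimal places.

g(1.3) = -0.429914, g(1.4) = 0.477280
x2 = 1.400000 − 0.477280·(1.400000 − 1.300000) / (0.477280 − (-0.429914)) = 1.400000 − (0.047728)/(0.907194) = 1.347389

1.3474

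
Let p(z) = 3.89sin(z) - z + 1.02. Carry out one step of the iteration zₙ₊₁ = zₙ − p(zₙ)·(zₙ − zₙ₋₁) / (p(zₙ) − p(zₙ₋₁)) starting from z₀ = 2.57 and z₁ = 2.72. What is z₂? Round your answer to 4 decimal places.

2.6955

p(2.57) = 0.554382, p(2.72) = -0.108157
z₂ = 2.720000 − (-0.108157)·(2.720000 − 2.570000) / (-0.108157 − 0.554382) = 2.720000 − (-0.016224)/(-0.662539) = 2.695513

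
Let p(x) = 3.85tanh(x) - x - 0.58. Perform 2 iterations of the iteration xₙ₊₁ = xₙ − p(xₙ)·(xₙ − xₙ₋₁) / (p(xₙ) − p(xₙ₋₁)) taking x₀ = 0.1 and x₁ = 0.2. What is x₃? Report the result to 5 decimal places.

p(0.1) = -0.2962782, p(0.2) = -0.0201050
x₂ = 0.2000000 − (-0.0201050)·(0.2000000 − 0.1000000) / (-0.0201050 − (-0.2962782)) = 0.2000000 − (-0.0020105)/(0.2761732) = 0.2072799
p(0.2072799) = -0.0004884
x₃ = 0.2072799 − (-0.0004884)·(0.2072799 − 0.2000000) / (-0.0004884 − (-0.0201050)) = 0.2072799 − (-0.0000036)/(0.0196166) = 0.2074611

0.20746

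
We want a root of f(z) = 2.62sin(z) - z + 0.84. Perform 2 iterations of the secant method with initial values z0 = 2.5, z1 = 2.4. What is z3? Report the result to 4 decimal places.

2.4701

f(2.5) = -0.092003, f(2.4) = 0.209714
z2 = 2.400000 − 0.209714·(2.400000 − 2.500000) / (0.209714 − (-0.092003)) = 2.400000 − (-0.020971)/(0.301717) = 2.469507
f(2.469507) = 0.001756
z3 = 2.469507 − 0.001756·(2.469507 − 2.400000) / (0.001756 − 0.209714) = 2.469507 − (0.000122)/(-0.207957) = 2.470094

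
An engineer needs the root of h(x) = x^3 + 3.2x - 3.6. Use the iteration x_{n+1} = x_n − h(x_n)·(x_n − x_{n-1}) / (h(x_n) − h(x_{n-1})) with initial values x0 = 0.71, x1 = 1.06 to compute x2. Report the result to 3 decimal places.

h(0.71) = -0.97009, h(1.06) = 0.98302
x2 = 1.06000 − 0.98302·(1.06000 − 0.71000) / (0.98302 − (-0.97009)) = 1.06000 − (0.34406)/(1.95311) = 0.88384

0.884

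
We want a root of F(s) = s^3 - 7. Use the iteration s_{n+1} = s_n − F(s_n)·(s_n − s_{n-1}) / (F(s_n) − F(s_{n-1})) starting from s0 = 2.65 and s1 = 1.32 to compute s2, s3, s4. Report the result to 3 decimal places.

F(2.65) = 11.60962, F(1.32) = -4.70003
s2 = 1.32000 − (-4.70003)·(1.32000 − 2.65000) / (-4.70003 − 11.60962) = 1.32000 − (6.25104)/(-16.30966) = 1.70327
F(1.70327) = -2.05857
s3 = 1.70327 − (-2.05857)·(1.70327 − 1.32000) / (-2.05857 − (-4.70003)) = 1.70327 − (-0.78899)/(2.64146) = 2.00197
F(2.00197) = 1.02365
s4 = 2.00197 − 1.02365·(2.00197 − 1.70327) / (1.02365 − (-2.05857)) = 2.00197 − (0.30576)/(3.08222) = 1.90277

1.703, 2.002, 1.903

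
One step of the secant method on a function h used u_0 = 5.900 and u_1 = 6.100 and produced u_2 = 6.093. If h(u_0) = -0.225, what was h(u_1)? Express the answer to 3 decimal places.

The secant line through (5.900, -0.225) and (6.100, h(u_1)) crosses zero at u_2 = 6.093.
So (5.900, -0.225), (6.100, h(u_1)), (6.093, 0) are collinear:
h(u_1) = -0.225 · (6.100 − 6.093) / (5.900 − 6.093) = -0.225 · (0.00700)/(-0.19300) = 0.00816

0.008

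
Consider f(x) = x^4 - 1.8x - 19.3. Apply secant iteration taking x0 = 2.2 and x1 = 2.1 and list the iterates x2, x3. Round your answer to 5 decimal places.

2.19564, 2.19595

f(2.2) = 0.1656000, f(2.1) = -3.6319000
x2 = 2.1000000 − (-3.6319000)·(2.1000000 − 2.2000000) / (-3.6319000 − 0.1656000) = 2.1000000 − (0.3631900)/(-3.7975000) = 2.1956392
f(2.1956392) = -0.0117328
x3 = 2.1956392 − (-0.0117328)·(2.1956392 − 2.1000000) / (-0.0117328 − (-3.6319000)) = 2.1956392 − (-0.0011221)/(3.6201672) = 2.1959492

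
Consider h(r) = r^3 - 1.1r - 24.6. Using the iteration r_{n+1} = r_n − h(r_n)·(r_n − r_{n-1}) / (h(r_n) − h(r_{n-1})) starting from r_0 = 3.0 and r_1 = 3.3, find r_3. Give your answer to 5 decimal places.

h(3.0) = -0.9000000, h(3.3) = 7.7070000
r_2 = 3.3000000 − 7.7070000·(3.3000000 − 3.0000000) / (7.7070000 − (-0.9000000)) = 3.3000000 − (2.3121000)/(8.6070000) = 3.0313698
h(3.0313698) = -0.0786343
r_3 = 3.0313698 − (-0.0786343)·(3.0313698 − 3.3000000) / (-0.0786343 − 7.7070000) = 3.0313698 − (0.0211236)/(-7.7856343) = 3.0340830

3.03408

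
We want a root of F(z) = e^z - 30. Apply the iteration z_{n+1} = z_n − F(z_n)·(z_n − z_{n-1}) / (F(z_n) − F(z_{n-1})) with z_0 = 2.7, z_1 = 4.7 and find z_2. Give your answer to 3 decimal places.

3.018

F(2.7) = -15.12027, F(4.7) = 79.94717
z_2 = 4.70000 − 79.94717·(4.70000 − 2.70000) / (79.94717 − (-15.12027)) = 4.70000 − (159.89434)/(95.06744) = 3.01810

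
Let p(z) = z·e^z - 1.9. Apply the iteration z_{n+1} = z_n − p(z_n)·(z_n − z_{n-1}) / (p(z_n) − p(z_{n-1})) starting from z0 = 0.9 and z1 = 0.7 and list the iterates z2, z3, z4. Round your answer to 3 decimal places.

p(0.9) = 0.31364, p(0.7) = -0.49037
z2 = 0.70000 − (-0.49037)·(0.70000 − 0.90000) / (-0.49037 − 0.31364) = 0.70000 − (0.09807)/(-0.80402) = 0.82198
p(0.82198) = -0.02999
z3 = 0.82198 − (-0.02999)·(0.82198 − 0.70000) / (-0.02999 − (-0.49037)) = 0.82198 − (-0.00366)/(0.46038) = 0.82993
p(0.82993) = 0.00315
z4 = 0.82993 − 0.00315·(0.82993 − 0.82198) / (0.00315 − (-0.02999)) = 0.82993 − (0.00003)/(0.03314) = 0.82917

0.822, 0.830, 0.829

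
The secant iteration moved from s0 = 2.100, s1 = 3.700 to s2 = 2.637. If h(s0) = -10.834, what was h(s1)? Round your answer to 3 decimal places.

21.446

The secant line through (2.100, -10.834) and (3.700, h(s1)) crosses zero at s2 = 2.637.
So (2.100, -10.834), (3.700, h(s1)), (2.637, 0) are collinear:
h(s1) = -10.834 · (3.700 − 2.637) / (2.100 − 2.637) = -10.834 · (1.06300)/(-0.53700) = 21.44607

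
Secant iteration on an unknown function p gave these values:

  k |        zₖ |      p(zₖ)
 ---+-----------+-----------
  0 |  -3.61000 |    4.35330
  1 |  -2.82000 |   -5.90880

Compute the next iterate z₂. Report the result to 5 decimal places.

-3.27487

z₂ = -2.82000 − (-5.90880)·(-2.82000 − (-3.61000)) / (-5.90880 − 4.35330)
   = -2.82000 − (-4.6679520)/(-10.2621000) = -3.2748730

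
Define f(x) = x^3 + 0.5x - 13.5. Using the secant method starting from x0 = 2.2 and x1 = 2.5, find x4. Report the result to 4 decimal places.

2.3111

f(2.2) = -1.752000, f(2.5) = 3.375000
x2 = 2.500000 − 3.375000·(2.500000 − 2.200000) / (3.375000 − (-1.752000)) = 2.500000 − (1.012500)/(5.127000) = 2.302516
f(2.302516) = -0.141768
x3 = 2.302516 − (-0.141768)·(2.302516 − 2.500000) / (-0.141768 − 3.375000) = 2.302516 − (0.027997)/(-3.516768) = 2.310477
f(2.310477) = -0.010732
x4 = 2.310477 − (-0.010732)·(2.310477 − 2.302516) / (-0.010732 − (-0.141768)) = 2.310477 − (-0.000085)/(0.131036) = 2.311129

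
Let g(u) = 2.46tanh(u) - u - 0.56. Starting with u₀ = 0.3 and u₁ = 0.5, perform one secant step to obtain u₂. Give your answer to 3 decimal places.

0.430

g(0.3) = -0.14337, g(0.5) = 0.07681
u₂ = 0.50000 − 0.07681·(0.50000 − 0.30000) / (0.07681 − (-0.14337)) = 0.50000 − (0.01536)/(0.22018) = 0.43023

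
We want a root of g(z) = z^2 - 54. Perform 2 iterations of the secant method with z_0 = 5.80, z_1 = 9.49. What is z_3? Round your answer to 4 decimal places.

g(5.80) = -20.360000, g(9.49) = 36.060100
z_2 = 9.490000 − 36.060100·(9.490000 − 5.800000) / (36.060100 − (-20.360000)) = 9.490000 − (133.061769)/(56.420100) = 7.131589
g(7.131589) = -3.140434
z_3 = 7.131589 − (-3.140434)·(7.131589 − 9.490000) / (-3.140434 − 36.060100) = 7.131589 − (7.406434)/(-39.200534) = 7.320526

7.3205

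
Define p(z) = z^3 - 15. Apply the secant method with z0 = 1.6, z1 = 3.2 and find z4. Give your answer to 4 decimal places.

p(1.6) = -10.904000, p(3.2) = 17.768000
z2 = 3.200000 − 17.768000·(3.200000 − 1.600000) / (17.768000 − (-10.904000)) = 3.200000 − (28.428800)/(28.672000) = 2.208482
p(2.208482) = -4.228364
z3 = 2.208482 − (-4.228364)·(2.208482 − 3.200000) / (-4.228364 − 17.768000) = 2.208482 − (4.192498)/(-21.996364) = 2.399082
p(2.399082) = -1.191861
z4 = 2.399082 − (-1.191861)·(2.399082 − 2.208482) / (-1.191861 − (-4.228364)) = 2.399082 − (-0.227168)/(3.036502) = 2.473894

2.4739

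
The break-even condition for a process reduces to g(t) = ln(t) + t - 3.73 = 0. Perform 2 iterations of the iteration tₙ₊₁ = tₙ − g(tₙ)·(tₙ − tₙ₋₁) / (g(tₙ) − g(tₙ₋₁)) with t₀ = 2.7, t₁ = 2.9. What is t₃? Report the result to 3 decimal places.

g(2.7) = -0.03675, g(2.9) = 0.23471
t₂ = 2.90000 − 0.23471·(2.90000 − 2.70000) / (0.23471 − (-0.03675)) = 2.90000 − (0.04694)/(0.27146) = 2.72707
g(2.72707) = 0.00030
t₃ = 2.72707 − 0.00030·(2.72707 − 2.90000) / (0.00030 − 0.23471) = 2.72707 − (-0.00005)/(-0.23441) = 2.72685

2.727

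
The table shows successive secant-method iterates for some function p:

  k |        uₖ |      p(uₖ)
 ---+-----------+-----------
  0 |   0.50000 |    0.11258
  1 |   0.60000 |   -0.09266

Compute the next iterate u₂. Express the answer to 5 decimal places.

u₂ = 0.60000 − (-0.09266)·(0.60000 − 0.50000) / (-0.09266 − 0.11258)
   = 0.60000 − (-0.0092660)/(-0.2052400) = 0.5548529

0.55485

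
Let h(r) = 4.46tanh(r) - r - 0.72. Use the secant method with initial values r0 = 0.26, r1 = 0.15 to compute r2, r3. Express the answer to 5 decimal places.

h(0.26) = 0.1541581, h(0.15) = -0.2059728
r2 = 0.1500000 − (-0.2059728)·(0.1500000 − 0.2600000) / (-0.2059728 − 0.1541581) = 0.1500000 − (0.0226570)/(-0.3601308) = 0.2129133
h(0.2129133) = 0.0025864
r3 = 0.2129133 − 0.0025864·(0.2129133 − 0.1500000) / (0.0025864 − (-0.2059728)) = 0.2129133 − (0.0001627)/(0.2085591) = 0.2121331

0.21291, 0.21213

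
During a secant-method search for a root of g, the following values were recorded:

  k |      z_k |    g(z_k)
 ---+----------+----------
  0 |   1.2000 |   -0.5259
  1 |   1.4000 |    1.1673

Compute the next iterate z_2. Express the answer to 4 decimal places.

1.2621

z_2 = 1.4000 − 1.1673·(1.4000 − 1.2000) / (1.1673 − (-0.5259))
   = 1.4000 − (0.233460)/(1.693200) = 1.262119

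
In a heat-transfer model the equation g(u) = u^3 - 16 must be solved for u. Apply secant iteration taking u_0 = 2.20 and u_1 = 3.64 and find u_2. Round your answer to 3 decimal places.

g(2.20) = -5.35200, g(3.64) = 32.22854
u_2 = 3.64000 − 32.22854·(3.64000 − 2.20000) / (32.22854 − (-5.35200)) = 3.64000 − (46.40910)/(37.58054) = 2.40508

2.405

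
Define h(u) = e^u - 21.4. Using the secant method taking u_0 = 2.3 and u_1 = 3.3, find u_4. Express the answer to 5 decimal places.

h(2.3) = -11.4258175, h(3.3) = 5.7126389
u_2 = 3.3000000 − 5.7126389·(3.3000000 − 2.3000000) / (5.7126389 − (-11.4258175)) = 3.3000000 − (5.7126389)/(17.1384565) = 2.9666772
h(2.9666772) = -1.9727414
u_3 = 2.9666772 − (-1.9727414)·(2.9666772 − 3.3000000) / (-1.9727414 − 5.7126389) = 2.9666772 − (0.6575598)/(-7.6853803) = 3.0522370
h(3.0522370) = -0.2373680
u_4 = 3.0522370 − (-0.2373680)·(3.0522370 − 2.9666772) / (-0.2373680 − (-1.9727414)) = 3.0522370 − (-0.0203092)/(1.7353733) = 3.0639400

3.06394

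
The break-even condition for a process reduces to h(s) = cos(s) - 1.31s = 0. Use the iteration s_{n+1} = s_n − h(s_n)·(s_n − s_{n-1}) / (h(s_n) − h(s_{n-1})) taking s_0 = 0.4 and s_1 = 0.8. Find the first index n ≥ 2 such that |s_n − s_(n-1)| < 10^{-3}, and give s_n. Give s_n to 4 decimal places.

n = 4, s_n = 0.6209

h(0.4) = 0.397061, h(0.8) = -0.351293
s_2 = 0.800000 − (-0.351293)·(0.400000)/(-0.748354) = 0.612232;  |Δ| = 0.187768
h(0.612232) = 0.016344
s_3 = 0.612232 − 0.016344·(-0.187768)/(0.367638) = 0.620579;  |Δ| = 0.008348
h(0.620579) = 0.000583
s_4 = 0.620579 − 0.000583·(0.008348)/(-0.015761) = 0.620888;  |Δ| = 0.000309
|s_4 − s_3| = 0.000309 < 10^{-3}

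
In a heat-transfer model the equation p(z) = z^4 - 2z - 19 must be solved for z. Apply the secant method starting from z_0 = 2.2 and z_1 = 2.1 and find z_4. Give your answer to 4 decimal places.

p(2.2) = 0.025600, p(2.1) = -3.751900
z_2 = 2.100000 − (-3.751900)·(2.100000 − 2.200000) / (-3.751900 − 0.025600) = 2.100000 − (0.375190)/(-3.777500) = 2.199322
p(2.199322) = -0.001896
z_3 = 2.199322 − (-0.001896)·(2.199322 − 2.100000) / (-0.001896 − (-3.751900)) = 2.199322 − (-0.000188)/(3.750004) = 2.199373
p(2.199373) = 0.000140
z_4 = 2.199373 − 0.000140·(2.199373 − 2.199322) / (0.000140 − (-0.001896)) = 2.199373 − (0.000000)/(0.002036) = 2.199369

2.1994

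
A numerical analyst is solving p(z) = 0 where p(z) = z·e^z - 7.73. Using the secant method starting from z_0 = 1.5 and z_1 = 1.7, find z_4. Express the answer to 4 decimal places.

1.5847

p(1.5) = -1.007466, p(1.7) = 1.575711
z_2 = 1.700000 − 1.575711·(1.700000 − 1.500000) / (1.575711 − (-1.007466)) = 1.700000 − (0.315142)/(2.583177) = 1.578002
p(1.578002) = -0.084160
z_3 = 1.578002 − (-0.084160)·(1.578002 − 1.700000) / (-0.084160 − 1.575711) = 1.578002 − (0.010267)/(-1.659871) = 1.584188
p(1.584188) = -0.006562
z_4 = 1.584188 − (-0.006562)·(1.584188 − 1.578002) / (-0.006562 − (-0.084160)) = 1.584188 − (-0.000041)/(0.077598) = 1.584711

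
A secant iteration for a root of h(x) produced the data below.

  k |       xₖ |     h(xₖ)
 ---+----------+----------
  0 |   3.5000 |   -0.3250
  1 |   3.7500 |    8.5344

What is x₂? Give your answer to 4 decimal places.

3.5092

x₂ = 3.7500 − 8.5344·(3.7500 − 3.5000) / (8.5344 − (-0.3250))
   = 3.7500 − (2.133600)/(8.859400) = 3.509171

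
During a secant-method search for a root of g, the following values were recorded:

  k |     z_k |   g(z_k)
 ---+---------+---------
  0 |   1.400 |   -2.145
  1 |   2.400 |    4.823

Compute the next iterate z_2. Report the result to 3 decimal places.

1.708

z_2 = 2.400 − 4.823·(2.400 − 1.400) / (4.823 − (-2.145))
   = 2.400 − (4.82300)/(6.96800) = 1.70784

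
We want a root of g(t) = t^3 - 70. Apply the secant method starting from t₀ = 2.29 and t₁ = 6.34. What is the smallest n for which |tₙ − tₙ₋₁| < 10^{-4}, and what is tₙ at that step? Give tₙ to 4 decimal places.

n = 8, tₙ = 4.1213

g(2.29) = -57.991011, g(6.34) = 184.840104
t₂ = 6.340000 − 184.840104·(4.050000)/(242.831115) = 3.257189;  |Δ| = 3.082811
g(3.257189) = -35.443568
t₃ = 3.257189 − (-35.443568)·(-3.082811)/(-220.283672) = 3.753212;  |Δ| = 0.496023
g(3.753212) = -17.129991
t₄ = 3.753212 − (-17.129991)·(0.496023)/(18.313577) = 4.217178;  |Δ| = 0.463966
g(4.217178) = 5.000787
t₅ = 4.217178 − 5.000787·(0.463966)/(22.130778) = 4.112338;  |Δ| = 0.104840
g(4.112338) = -0.454924
t₆ = 4.112338 − (-0.454924)·(-0.104840)/(-5.455712) = 4.121080;  |Δ| = 0.008742
g(4.121080) = -0.010460
t₇ = 4.121080 − (-0.010460)·(0.008742)/(0.444465) = 4.121286;  |Δ| = 0.000206
g(4.121286) = 0.000023
t₈ = 4.121286 − 0.000023·(0.000206)/(0.010482) = 4.121285;  |Δ| = 0.000000
|t₈ − t₇| = 0.000000 < 10^{-4}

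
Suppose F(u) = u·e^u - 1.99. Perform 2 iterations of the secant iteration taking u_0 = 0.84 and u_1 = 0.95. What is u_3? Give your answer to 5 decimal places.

0.85024

F(0.84) = -0.0442517, F(0.95) = 0.4664242
u_2 = 0.9500000 − 0.4664242·(0.9500000 − 0.8400000) / (0.4664242 − (-0.0442517)) = 0.9500000 − (0.0513067)/(0.5106759) = 0.8495319
F(0.8495319) = -0.0033257
u_3 = 0.8495319 − (-0.0033257)·(0.8495319 − 0.9500000) / (-0.0033257 − 0.4664242) = 0.8495319 − (0.0003341)/(-0.4697499) = 0.8502432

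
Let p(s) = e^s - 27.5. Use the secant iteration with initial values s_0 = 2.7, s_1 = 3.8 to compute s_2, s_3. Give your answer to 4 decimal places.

p(2.7) = -12.620268, p(3.8) = 17.201184
s_2 = 3.800000 − 17.201184·(3.800000 − 2.700000) / (17.201184 − (-12.620268)) = 3.800000 − (18.921303)/(29.821453) = 3.165514
p(3.165514) = -3.799084
s_3 = 3.165514 − (-3.799084)·(3.165514 − 3.800000) / (-3.799084 − 17.201184) = 3.165514 − (2.410467)/(-21.000268) = 3.280296

3.1655, 3.2803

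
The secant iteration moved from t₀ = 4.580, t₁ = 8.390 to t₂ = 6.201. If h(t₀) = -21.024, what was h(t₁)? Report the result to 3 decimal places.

28.391

The secant line through (4.580, -21.024) and (8.390, h(t₁)) crosses zero at t₂ = 6.201.
So (4.580, -21.024), (8.390, h(t₁)), (6.201, 0) are collinear:
h(t₁) = -21.024 · (8.390 − 6.201) / (4.580 − 6.201) = -21.024 · (2.18900)/(-1.62100) = 28.39083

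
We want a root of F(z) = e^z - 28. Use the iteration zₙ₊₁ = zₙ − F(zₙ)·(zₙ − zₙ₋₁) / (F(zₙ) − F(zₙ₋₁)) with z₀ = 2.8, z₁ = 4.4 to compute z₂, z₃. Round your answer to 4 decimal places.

F(2.8) = -11.555353, F(4.4) = 53.450869
z₂ = 4.400000 − 53.450869·(4.400000 − 2.800000) / (53.450869 − (-11.555353)) = 4.400000 − (85.521390)/(65.006222) = 3.084412
F(3.084412) = -6.145382
z₃ = 3.084412 − (-6.145382)·(3.084412 − 4.400000) / (-6.145382 − 53.450869) = 3.084412 − (8.084790)/(-59.596251) = 3.220072

3.0844, 3.2201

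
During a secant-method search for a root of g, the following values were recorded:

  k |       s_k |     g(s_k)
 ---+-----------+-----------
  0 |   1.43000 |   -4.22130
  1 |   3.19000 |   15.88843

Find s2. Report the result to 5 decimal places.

1.79945

s2 = 3.19000 − 15.88843·(3.19000 − 1.43000) / (15.88843 − (-4.22130))
   = 3.19000 − (27.9636368)/(20.1097300) = 1.7994474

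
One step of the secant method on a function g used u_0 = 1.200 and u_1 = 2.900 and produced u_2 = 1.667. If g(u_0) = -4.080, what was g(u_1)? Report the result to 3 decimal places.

The secant line through (1.200, -4.080) and (2.900, g(u_1)) crosses zero at u_2 = 1.667.
So (1.200, -4.080), (2.900, g(u_1)), (1.667, 0) are collinear:
g(u_1) = -4.080 · (2.900 − 1.667) / (1.200 − 1.667) = -4.080 · (1.23300)/(-0.46700) = 10.77225

10.772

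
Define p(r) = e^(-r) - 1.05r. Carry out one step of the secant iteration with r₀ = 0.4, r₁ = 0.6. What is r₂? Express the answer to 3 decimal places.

0.551

p(0.4) = 0.25032, p(0.6) = -0.08119
r₂ = 0.60000 − (-0.08119)·(0.60000 − 0.40000) / (-0.08119 − 0.25032) = 0.60000 − (-0.01624)/(-0.33151) = 0.55102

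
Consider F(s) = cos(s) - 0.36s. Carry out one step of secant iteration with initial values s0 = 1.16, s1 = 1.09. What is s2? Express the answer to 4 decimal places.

1.1455

F(1.16) = -0.018260, F(1.09) = 0.070085
s2 = 1.090000 − 0.070085·(1.090000 − 1.160000) / (0.070085 − (-0.018260)) = 1.090000 − (-0.004906)/(0.088346) = 1.145531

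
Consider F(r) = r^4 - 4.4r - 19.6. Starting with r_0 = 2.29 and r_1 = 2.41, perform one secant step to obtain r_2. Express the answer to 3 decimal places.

2.336

F(2.29) = -2.17542, F(2.41) = 3.53003
r_2 = 2.41000 − 3.53003·(2.41000 − 2.29000) / (3.53003 − (-2.17542)) = 2.41000 − (0.42360)/(5.70544) = 2.33575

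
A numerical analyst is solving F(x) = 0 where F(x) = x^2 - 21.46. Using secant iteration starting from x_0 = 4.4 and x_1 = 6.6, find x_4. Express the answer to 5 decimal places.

4.63253

F(4.4) = -2.1000000, F(6.6) = 22.1000000
x_2 = 6.6000000 − 22.1000000·(6.6000000 − 4.4000000) / (22.1000000 − (-2.1000000)) = 6.6000000 − (48.6200000)/(24.2000000) = 4.5909091
F(4.5909091) = -0.3835537
x_3 = 4.5909091 − (-0.3835537)·(4.5909091 − 6.6000000) / (-0.3835537 − 22.1000000) = 4.5909091 − (0.7705943)/(-22.4835537) = 4.6251828
F(4.6251828) = -0.0676843
x_4 = 4.6251828 − (-0.0676843)·(4.6251828 − 4.5909091) / (-0.0676843 − (-0.3835537)) = 4.6251828 − (-0.0023198)/(0.3158695) = 4.6325269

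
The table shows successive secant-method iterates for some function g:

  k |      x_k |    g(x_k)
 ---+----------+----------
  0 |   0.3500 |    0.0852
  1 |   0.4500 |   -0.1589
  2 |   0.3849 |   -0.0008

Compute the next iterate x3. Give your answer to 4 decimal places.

x3 = 0.3849 − (-0.0008)·(0.3849 − 0.4500) / (-0.0008 − (-0.1589))
   = 0.3849 − (0.000052)/(0.158100) = 0.384571

0.3846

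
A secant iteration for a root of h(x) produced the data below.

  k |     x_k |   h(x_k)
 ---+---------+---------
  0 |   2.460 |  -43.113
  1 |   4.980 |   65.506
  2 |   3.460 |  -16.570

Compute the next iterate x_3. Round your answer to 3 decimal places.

3.767

x_3 = 3.460 − (-16.570)·(3.460 − 4.980) / (-16.570 − 65.506)
   = 3.460 − (25.18640)/(-82.07600) = 3.76687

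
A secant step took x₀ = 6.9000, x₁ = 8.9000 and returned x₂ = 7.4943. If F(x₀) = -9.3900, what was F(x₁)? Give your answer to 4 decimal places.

The secant line through (6.9000, -9.3900) and (8.9000, F(x₁)) crosses zero at x₂ = 7.4943.
So (6.9000, -9.3900), (8.9000, F(x₁)), (7.4943, 0) are collinear:
F(x₁) = -9.3900 · (8.9000 − 7.4943) / (6.9000 − 7.4943) = -9.3900 · (1.405700)/(-0.594300) = 22.210202

22.2102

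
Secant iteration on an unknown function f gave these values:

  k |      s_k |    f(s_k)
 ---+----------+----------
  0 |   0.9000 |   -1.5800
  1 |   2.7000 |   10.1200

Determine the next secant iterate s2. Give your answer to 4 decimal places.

s2 = 2.7000 − 10.1200·(2.7000 − 0.9000) / (10.1200 − (-1.5800))
   = 2.7000 − (18.216000)/(11.700000) = 1.143077

1.1431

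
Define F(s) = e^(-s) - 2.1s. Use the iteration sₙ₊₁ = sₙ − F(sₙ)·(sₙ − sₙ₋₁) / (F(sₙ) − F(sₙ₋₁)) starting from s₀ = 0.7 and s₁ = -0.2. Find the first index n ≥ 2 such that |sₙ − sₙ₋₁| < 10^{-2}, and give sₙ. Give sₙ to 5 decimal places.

F(0.7) = -0.9734147, F(-0.2) = 1.6414028
s₂ = -0.2000000 − 1.6414028·(-0.9000000)/(2.6148175) = 0.3649582;  |Δ| = 0.5649582
F(0.3649582) = -0.0721865
s₃ = 0.3649582 − (-0.0721865)·(0.5649582)/(-1.7135892) = 0.3411588;  |Δ| = 0.0237994
F(0.3411588) = -0.0054875
s₄ = 0.3411588 − (-0.0054875)·(-0.0237994)/(0.0666990) = 0.3392008;  |Δ| = 0.0019580
|s₄ − s₃| = 0.0019580 < 10^{-2}

n = 4, sₙ = 0.33920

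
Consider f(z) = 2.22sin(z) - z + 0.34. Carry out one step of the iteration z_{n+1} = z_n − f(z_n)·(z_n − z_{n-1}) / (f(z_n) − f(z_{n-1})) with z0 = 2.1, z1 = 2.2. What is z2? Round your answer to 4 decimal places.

f(2.1) = 0.156325, f(2.2) = -0.065138
z2 = 2.200000 − (-0.065138)·(2.200000 − 2.100000) / (-0.065138 − 0.156325) = 2.200000 − (-0.006514)/(-0.221463) = 2.170587

2.1706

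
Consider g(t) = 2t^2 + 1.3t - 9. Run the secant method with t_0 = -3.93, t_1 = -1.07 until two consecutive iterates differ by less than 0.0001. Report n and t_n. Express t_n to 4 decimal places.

n = 7, t_n = -2.4711

g(-3.93) = 16.780800, g(-1.07) = -8.101200
t_2 = -1.070000 − (-8.101200)·(2.860000)/(-24.882000) = -2.001172;  |Δ| = 0.931172
g(-2.001172) = -3.592142
t_3 = -2.001172 − (-3.592142)·(-0.931172)/(4.509058) = -2.742991;  |Δ| = 0.741819
g(-2.742991) = 2.482112
t_4 = -2.742991 − 2.482112·(-0.741819)/(6.074254) = -2.439863;  |Δ| = 0.303128
g(-2.439863) = -0.265959
t_5 = -2.439863 − (-0.265959)·(0.303128)/(-2.748071) = -2.469200;  |Δ| = 0.029337
g(-2.469200) = -0.016064
t_6 = -2.469200 − (-0.016064)·(-0.029337)/(0.249895) = -2.471086;  |Δ| = 0.001886
g(-2.471086) = 0.000118
t_7 = -2.471086 − 0.000118·(-0.001886)/(0.016182) = -2.471072;  |Δ| = 0.000014
|t_7 − t_6| = 0.000014 < 0.0001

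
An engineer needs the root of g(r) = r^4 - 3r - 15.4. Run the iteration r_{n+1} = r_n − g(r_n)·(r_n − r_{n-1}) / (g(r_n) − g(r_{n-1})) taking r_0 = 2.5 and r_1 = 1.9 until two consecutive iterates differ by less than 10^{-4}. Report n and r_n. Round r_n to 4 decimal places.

n = 6, r_n = 2.1630

g(2.5) = 16.162500, g(1.9) = -8.067900
r_2 = 1.900000 − (-8.067900)·(-0.600000)/(-24.230400) = 2.099780;  |Δ| = 0.199780
g(2.099780) = -2.259401
r_3 = 2.099780 − (-2.259401)·(0.199780)/(5.808499) = 2.177490;  |Δ| = 0.077711
g(2.177490) = 0.549010
r_4 = 2.177490 − 0.549010·(0.077711)/(2.808411) = 2.162299;  |Δ| = 0.015191
g(2.162299) = -0.026258
r_5 = 2.162299 − (-0.026258)·(-0.015191)/(-0.575268) = 2.162992;  |Δ| = 0.000693
g(2.162992) = -0.000283
r_6 = 2.162992 − (-0.000283)·(0.000693)/(0.025975) = 2.163000;  |Δ| = 0.000008
|r_6 − r_5| = 0.000008 < 10^{-4}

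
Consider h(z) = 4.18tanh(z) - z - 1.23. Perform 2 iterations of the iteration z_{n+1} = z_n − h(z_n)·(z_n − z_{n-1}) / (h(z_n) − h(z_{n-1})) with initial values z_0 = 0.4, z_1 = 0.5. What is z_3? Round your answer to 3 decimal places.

0.416

h(0.4) = -0.04181, h(0.5) = 0.20165
z_2 = 0.50000 − 0.20165·(0.50000 − 0.40000) / (0.20165 − (-0.04181)) = 0.50000 − (0.02016)/(0.24346) = 0.41717
h(0.41717) = 0.00203
z_3 = 0.41717 − 0.00203·(0.41717 − 0.50000) / (0.00203 − 0.20165) = 0.41717 − (-0.00017)/(-0.19962) = 0.41633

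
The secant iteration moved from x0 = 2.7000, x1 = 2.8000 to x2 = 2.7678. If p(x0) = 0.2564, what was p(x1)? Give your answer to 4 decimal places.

-0.1218

The secant line through (2.7000, 0.2564) and (2.8000, p(x1)) crosses zero at x2 = 2.7678.
So (2.7000, 0.2564), (2.8000, p(x1)), (2.7678, 0) are collinear:
p(x1) = 0.2564 · (2.8000 − 2.7678) / (2.7000 − 2.7678) = 0.2564 · (0.032200)/(-0.067800) = -0.121771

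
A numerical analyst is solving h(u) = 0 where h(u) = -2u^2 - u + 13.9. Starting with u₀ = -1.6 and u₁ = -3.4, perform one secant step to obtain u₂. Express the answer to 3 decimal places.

h(-1.6) = 10.38000, h(-3.4) = -5.82000
u₂ = -3.40000 − (-5.82000)·(-3.40000 − (-1.60000)) / (-5.82000 − 10.38000) = -3.40000 − (10.47600)/(-16.20000) = -2.75333

-2.753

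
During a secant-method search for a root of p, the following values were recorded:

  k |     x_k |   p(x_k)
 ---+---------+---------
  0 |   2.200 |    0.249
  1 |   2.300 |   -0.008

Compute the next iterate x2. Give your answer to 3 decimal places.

2.297

x2 = 2.300 − (-0.008)·(2.300 − 2.200) / (-0.008 − 0.249)
   = 2.300 − (-0.00080)/(-0.25700) = 2.29689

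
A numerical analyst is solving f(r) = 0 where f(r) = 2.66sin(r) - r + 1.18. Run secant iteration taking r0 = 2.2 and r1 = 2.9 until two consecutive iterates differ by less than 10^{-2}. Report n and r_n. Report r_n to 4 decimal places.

n = 4, r_n = 2.5851

f(2.2) = 1.130600, f(2.9) = -1.083597
r2 = 2.900000 − (-1.083597)·(0.700000)/(-2.214197) = 2.557430;  |Δ| = 0.342570
f(2.557430) = 0.089563
r3 = 2.557430 − 0.089563·(-0.342570)/(1.173160) = 2.583583;  |Δ| = 0.026153
f(2.583583) = 0.004884
r4 = 2.583583 − 0.004884·(0.026153)/(-0.084679) = 2.585091;  |Δ| = 0.001508
|r4 − r3| = 0.001508 < 10^{-2}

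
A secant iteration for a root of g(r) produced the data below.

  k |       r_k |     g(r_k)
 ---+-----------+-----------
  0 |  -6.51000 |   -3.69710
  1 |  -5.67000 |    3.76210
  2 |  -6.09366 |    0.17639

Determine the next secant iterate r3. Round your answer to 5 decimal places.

r3 = -6.09366 − 0.17639·(-6.09366 − (-5.67000)) / (0.17639 − 3.76210)
   = -6.09366 − (-0.0747294)/(-3.5857100) = -6.1145009

-6.11450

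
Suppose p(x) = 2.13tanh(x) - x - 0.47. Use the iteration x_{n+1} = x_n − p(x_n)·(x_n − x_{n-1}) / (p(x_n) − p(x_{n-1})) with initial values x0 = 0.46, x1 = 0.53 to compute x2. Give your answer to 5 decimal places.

0.48039

p(0.46) = -0.0139206, p(0.53) = 0.0338617
x2 = 0.5300000 − 0.0338617·(0.5300000 − 0.4600000) / (0.0338617 − (-0.0139206)) = 0.5300000 − (0.0023703)/(0.0477824) = 0.4803934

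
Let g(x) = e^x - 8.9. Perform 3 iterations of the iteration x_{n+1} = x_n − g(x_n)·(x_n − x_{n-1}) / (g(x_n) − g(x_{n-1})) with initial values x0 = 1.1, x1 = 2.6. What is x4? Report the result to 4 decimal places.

g(1.1) = -5.895834, g(2.6) = 4.563738
x2 = 2.600000 − 4.563738·(2.600000 − 1.100000) / (4.563738 − (-5.895834)) = 2.600000 − (6.845607)/(10.459572) = 1.945517
g(1.945517) = -1.902748
x3 = 1.945517 − (-1.902748)·(1.945517 − 2.600000) / (-1.902748 − 4.563738) = 1.945517 − (1.245315)/(-6.466486) = 2.138097
g(2.138097) = -0.416718
x4 = 2.138097 − (-0.416718)·(2.138097 − 1.945517) / (-0.416718 − (-1.902748)) = 2.138097 − (-0.080252)/(1.486030) = 2.192101

2.1921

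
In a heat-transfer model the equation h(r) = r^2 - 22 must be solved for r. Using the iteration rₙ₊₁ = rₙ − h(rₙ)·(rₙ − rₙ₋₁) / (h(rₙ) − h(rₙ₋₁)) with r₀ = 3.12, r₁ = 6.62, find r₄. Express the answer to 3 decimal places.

h(3.12) = -12.26560, h(6.62) = 21.82440
r₂ = 6.62000 − 21.82440·(6.62000 − 3.12000) / (21.82440 − (-12.26560)) = 6.62000 − (76.38540)/(34.09000) = 4.37930
h(4.37930) = -2.82172
r₃ = 4.37930 − (-2.82172)·(4.37930 − 6.62000) / (-2.82172 − 21.82440) = 4.37930 − (6.32261)/(-24.64612) = 4.63584
h(4.63584) = -0.50901
r₄ = 4.63584 − (-0.50901)·(4.63584 − 4.37930) / (-0.50901 − (-2.82172)) = 4.63584 − (-0.13058)/(2.31271) = 4.69230

4.692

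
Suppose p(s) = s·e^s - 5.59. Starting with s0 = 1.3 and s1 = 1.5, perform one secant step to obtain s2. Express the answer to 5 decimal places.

p(1.3) = -0.8199143, p(1.5) = 1.1325336
s2 = 1.5000000 − 1.1325336·(1.5000000 − 1.3000000) / (1.1325336 − (-0.8199143)) = 1.5000000 − (0.2265067)/(1.9524479) = 1.3839883

1.38399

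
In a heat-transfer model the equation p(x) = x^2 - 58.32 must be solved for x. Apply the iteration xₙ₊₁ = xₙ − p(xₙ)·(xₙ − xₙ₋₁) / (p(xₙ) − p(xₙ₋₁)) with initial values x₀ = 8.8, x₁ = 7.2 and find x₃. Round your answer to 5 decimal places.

p(8.8) = 19.1200000, p(7.2) = -6.4800000
x₂ = 7.2000000 − (-6.4800000)·(7.2000000 − 8.8000000) / (-6.4800000 − 19.1200000) = 7.2000000 − (10.3680000)/(-25.6000000) = 7.6050000
p(7.6050000) = -0.4839750
x₃ = 7.6050000 − (-0.4839750)·(7.6050000 − 7.2000000) / (-0.4839750 − (-6.4800000)) = 7.6050000 − (-0.1960099)/(5.9960250) = 7.6376900

7.63769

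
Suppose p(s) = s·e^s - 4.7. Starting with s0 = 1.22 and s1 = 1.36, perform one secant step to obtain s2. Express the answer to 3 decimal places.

p(1.22) = -0.56763, p(1.36) = 0.59882
s2 = 1.36000 − 0.59882·(1.36000 − 1.22000) / (0.59882 − (-0.56763)) = 1.36000 − (0.08384)/(1.16645) = 1.28813

1.288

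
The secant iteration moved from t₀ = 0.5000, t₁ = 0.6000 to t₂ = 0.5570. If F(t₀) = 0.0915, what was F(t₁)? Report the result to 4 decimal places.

-0.0690

The secant line through (0.5000, 0.0915) and (0.6000, F(t₁)) crosses zero at t₂ = 0.5570.
So (0.5000, 0.0915), (0.6000, F(t₁)), (0.5570, 0) are collinear:
F(t₁) = 0.0915 · (0.6000 − 0.5570) / (0.5000 − 0.5570) = 0.0915 · (0.043000)/(-0.057000) = -0.069026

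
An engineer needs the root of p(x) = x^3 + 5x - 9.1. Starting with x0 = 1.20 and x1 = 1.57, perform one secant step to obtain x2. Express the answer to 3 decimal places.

p(1.20) = -1.37200, p(1.57) = 2.61989
x2 = 1.57000 − 2.61989·(1.57000 − 1.20000) / (2.61989 − (-1.37200)) = 1.57000 − (0.96936)/(3.99189) = 1.32717

1.327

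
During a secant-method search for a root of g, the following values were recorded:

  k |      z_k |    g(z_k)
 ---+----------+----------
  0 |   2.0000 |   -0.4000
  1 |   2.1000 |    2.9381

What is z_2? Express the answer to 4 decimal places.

z_2 = 2.1000 − 2.9381·(2.1000 − 2.0000) / (2.9381 − (-0.4000))
   = 2.1000 − (0.293810)/(3.338100) = 2.011983

2.0120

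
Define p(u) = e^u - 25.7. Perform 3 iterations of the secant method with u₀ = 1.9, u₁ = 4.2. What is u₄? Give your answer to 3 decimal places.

3.342

p(1.9) = -19.01411, p(4.2) = 40.98633
u₂ = 4.20000 − 40.98633·(4.20000 − 1.90000) / (40.98633 − (-19.01411)) = 4.20000 − (94.26856)/(60.00044) = 2.62887
p(2.62887) = -11.84192
u₃ = 2.62887 − (-11.84192)·(2.62887 − 4.20000) / (-11.84192 − 40.98633) = 2.62887 − (18.60520)/(-52.82825) = 2.98105
p(2.98105) = -5.99147
u₄ = 2.98105 − (-5.99147)·(2.98105 − 2.62887) / (-5.99147 − (-11.84192)) = 2.98105 − (-2.11009)/(5.85045) = 3.34172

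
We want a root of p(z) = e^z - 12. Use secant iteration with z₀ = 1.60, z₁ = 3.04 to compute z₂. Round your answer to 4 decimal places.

2.2361

p(1.60) = -7.046968, p(3.04) = 8.905243
z₂ = 3.040000 − 8.905243·(3.040000 − 1.600000) / (8.905243 − (-7.046968)) = 3.040000 − (12.823550)/(15.952211) = 2.236127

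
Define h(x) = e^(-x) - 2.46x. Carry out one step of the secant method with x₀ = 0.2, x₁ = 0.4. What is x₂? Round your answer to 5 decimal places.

h(0.2) = 0.3267308, h(0.4) = -0.3136800
x₂ = 0.4000000 − (-0.3136800)·(0.4000000 − 0.2000000) / (-0.3136800 − 0.3267308) = 0.4000000 − (-0.0627360)/(-0.6404107) = 0.3020379

0.30204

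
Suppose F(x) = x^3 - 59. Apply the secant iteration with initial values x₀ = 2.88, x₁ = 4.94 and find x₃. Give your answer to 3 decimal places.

F(2.88) = -35.11213, F(4.94) = 61.55378
x₂ = 4.94000 − 61.55378·(4.94000 − 2.88000) / (61.55378 − (-35.11213)) = 4.94000 − (126.80080)/(96.66591) = 3.62826
F(3.62826) = -11.23671
x₃ = 3.62826 − (-11.23671)·(3.62826 − 4.94000) / (-11.23671 − 61.55378) = 3.62826 − (14.73967)/(-72.79049) = 3.83075

3.831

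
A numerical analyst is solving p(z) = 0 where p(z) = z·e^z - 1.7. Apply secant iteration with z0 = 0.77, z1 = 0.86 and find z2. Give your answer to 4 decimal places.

0.7790

p(0.77) = -0.036980, p(0.86) = 0.332318
z2 = 0.860000 − 0.332318·(0.860000 − 0.770000) / (0.332318 − (-0.036980)) = 0.860000 − (0.029909)/(0.369298) = 0.779012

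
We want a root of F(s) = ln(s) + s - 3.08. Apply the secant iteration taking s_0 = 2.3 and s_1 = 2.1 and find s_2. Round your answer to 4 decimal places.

F(2.3) = 0.052909, F(2.1) = -0.238063
s_2 = 2.100000 − (-0.238063)·(2.100000 − 2.300000) / (-0.238063 − 0.052909) = 2.100000 − (0.047613)/(-0.290972) = 2.263633

2.2636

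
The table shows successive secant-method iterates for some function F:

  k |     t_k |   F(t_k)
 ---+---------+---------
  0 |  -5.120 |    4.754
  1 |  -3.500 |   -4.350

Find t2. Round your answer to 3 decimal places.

-4.274

t2 = -3.500 − (-4.350)·(-3.500 − (-5.120)) / (-4.350 − 4.754)
   = -3.500 − (-7.04700)/(-9.10400) = -4.27406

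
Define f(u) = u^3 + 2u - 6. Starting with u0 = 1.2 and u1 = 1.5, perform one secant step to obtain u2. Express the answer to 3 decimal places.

1.450

f(1.2) = -1.87200, f(1.5) = 0.37500
u2 = 1.50000 − 0.37500·(1.50000 − 1.20000) / (0.37500 − (-1.87200)) = 1.50000 − (0.11250)/(2.24700) = 1.44993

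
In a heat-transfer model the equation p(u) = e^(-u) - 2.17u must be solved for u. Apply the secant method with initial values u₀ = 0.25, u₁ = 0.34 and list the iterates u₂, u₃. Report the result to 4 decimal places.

p(0.25) = 0.236301, p(0.34) = -0.026030
u₂ = 0.340000 − (-0.026030)·(0.340000 − 0.250000) / (-0.026030 − 0.236301) = 0.340000 − (-0.002343)/(-0.262330) = 0.331070
p(0.331070) = -0.000266
u₃ = 0.331070 − (-0.000266)·(0.331070 − 0.340000) / (-0.000266 − (-0.026030)) = 0.331070 − (0.000002)/(0.025763) = 0.330977

0.3311, 0.3310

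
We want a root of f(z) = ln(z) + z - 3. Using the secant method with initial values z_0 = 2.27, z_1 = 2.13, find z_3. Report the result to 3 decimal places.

f(2.27) = 0.08978, f(2.13) = -0.11388
z_2 = 2.13000 − (-0.11388)·(2.13000 − 2.27000) / (-0.11388 − 0.08978) = 2.13000 − (0.01594)/(-0.20366) = 2.20828
f(2.20828) = 0.00050
z_3 = 2.20828 − 0.00050·(2.20828 − 2.13000) / (0.00050 − (-0.11388)) = 2.20828 − (0.00004)/(0.11438) = 2.20794

2.208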